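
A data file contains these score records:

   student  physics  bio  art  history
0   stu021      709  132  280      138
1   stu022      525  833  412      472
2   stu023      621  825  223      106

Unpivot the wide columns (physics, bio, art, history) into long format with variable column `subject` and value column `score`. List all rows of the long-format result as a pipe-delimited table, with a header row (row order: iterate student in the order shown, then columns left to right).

| student | subject | score |
| stu021 | physics | 709 |
| stu021 | bio | 132 |
| stu021 | art | 280 |
| stu021 | history | 138 |
| stu022 | physics | 525 |
| stu022 | bio | 833 |
| stu022 | art | 412 |
| stu022 | history | 472 |
| stu023 | physics | 621 |
| stu023 | bio | 825 |
| stu023 | art | 223 |
| stu023 | history | 106 |

Each (student, column) pair becomes one row: 3 × 4 = 12 rows.
For example, (stu021, physics) → score=709.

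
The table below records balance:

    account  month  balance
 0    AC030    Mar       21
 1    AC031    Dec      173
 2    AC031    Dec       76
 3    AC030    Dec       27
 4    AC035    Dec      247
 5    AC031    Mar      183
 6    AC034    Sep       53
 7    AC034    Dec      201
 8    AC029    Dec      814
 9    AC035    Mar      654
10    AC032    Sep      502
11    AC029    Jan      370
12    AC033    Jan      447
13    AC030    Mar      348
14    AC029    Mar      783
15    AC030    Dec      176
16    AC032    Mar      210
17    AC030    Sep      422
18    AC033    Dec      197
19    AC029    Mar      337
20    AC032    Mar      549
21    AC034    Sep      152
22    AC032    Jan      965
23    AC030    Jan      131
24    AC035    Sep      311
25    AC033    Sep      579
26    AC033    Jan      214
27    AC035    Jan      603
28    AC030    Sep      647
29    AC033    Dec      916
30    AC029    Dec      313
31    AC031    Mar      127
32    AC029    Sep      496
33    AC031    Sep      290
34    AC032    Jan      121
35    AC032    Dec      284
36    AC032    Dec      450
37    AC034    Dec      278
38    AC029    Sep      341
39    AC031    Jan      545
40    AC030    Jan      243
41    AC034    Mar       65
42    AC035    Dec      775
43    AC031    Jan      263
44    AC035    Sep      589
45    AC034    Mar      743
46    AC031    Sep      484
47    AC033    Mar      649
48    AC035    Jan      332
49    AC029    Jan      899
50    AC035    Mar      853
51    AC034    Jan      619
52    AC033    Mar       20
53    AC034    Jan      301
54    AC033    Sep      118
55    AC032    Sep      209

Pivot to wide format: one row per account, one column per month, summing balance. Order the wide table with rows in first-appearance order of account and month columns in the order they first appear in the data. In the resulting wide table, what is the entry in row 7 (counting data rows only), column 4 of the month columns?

661

With rows in first-appearance order of account, row 7 is account=AC033. month columns in first-appearance order: Mar, Dec, Sep, Jan; column 4 is Jan.
Long rows with account=AC033, month=Jan: 447 + 214 = 661.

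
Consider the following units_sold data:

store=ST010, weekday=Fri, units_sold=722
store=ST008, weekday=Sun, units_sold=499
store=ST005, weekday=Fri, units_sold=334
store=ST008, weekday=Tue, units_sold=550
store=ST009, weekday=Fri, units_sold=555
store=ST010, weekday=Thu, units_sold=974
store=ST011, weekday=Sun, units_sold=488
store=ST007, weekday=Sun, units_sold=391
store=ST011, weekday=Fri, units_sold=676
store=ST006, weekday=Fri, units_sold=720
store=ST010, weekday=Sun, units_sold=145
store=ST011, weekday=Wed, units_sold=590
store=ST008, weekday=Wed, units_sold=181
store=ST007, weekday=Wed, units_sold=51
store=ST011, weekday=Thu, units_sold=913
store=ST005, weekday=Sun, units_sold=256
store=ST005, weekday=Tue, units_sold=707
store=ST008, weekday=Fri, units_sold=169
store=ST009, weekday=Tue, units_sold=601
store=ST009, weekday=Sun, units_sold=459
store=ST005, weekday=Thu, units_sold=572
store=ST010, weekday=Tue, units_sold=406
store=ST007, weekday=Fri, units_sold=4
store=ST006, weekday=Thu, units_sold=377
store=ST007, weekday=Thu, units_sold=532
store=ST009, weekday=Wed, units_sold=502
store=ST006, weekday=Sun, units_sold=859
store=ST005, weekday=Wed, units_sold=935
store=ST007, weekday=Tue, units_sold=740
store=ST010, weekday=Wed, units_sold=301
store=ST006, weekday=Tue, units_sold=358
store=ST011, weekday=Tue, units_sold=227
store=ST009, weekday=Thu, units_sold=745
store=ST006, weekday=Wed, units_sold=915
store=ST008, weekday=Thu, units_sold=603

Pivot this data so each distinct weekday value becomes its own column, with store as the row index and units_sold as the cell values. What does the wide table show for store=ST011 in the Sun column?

488

Wide layout: rows indexed by store, columns are the 5 distinct weekday values (Fri, Sun, Tue, Thu, Wed).
Cell (store=ST011, weekday=Sun) draws from the long row where store=ST011 and weekday=Sun, which has units_sold=488.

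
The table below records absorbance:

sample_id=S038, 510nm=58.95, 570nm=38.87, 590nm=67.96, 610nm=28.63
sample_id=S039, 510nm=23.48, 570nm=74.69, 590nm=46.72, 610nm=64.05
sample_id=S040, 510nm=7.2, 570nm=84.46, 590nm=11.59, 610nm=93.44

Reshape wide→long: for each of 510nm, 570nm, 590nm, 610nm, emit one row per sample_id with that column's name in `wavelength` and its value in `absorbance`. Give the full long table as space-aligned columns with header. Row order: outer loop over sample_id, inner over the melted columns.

sample_id  wavelength  absorbance
S038       510nm       58.95     
S038       570nm       38.87     
S038       590nm       67.96     
S038       610nm       28.63     
S039       510nm       23.48     
S039       570nm       74.69     
S039       590nm       46.72     
S039       610nm       64.05     
S040       510nm       7.2       
S040       570nm       84.46     
S040       590nm       11.59     
S040       610nm       93.44     

Each (sample_id, column) pair becomes one row: 3 × 4 = 12 rows.
For example, (S038, 510nm) → absorbance=58.95.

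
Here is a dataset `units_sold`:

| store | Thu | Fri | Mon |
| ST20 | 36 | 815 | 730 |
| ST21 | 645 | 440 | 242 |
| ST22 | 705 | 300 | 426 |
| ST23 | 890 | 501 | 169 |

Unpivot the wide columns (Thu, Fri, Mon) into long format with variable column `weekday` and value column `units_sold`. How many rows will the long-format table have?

4 store values × 3 melted columns = 12 rows.

12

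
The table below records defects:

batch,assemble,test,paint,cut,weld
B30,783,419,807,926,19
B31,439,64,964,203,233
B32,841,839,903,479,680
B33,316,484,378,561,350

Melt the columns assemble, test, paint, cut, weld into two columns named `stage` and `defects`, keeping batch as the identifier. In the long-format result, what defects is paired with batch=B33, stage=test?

Unpivoting turns each (batch, wide-column) pair into one long row.
The wide cell at row B33, column test holds 484, so the long row (B33, test) has defects=484.

484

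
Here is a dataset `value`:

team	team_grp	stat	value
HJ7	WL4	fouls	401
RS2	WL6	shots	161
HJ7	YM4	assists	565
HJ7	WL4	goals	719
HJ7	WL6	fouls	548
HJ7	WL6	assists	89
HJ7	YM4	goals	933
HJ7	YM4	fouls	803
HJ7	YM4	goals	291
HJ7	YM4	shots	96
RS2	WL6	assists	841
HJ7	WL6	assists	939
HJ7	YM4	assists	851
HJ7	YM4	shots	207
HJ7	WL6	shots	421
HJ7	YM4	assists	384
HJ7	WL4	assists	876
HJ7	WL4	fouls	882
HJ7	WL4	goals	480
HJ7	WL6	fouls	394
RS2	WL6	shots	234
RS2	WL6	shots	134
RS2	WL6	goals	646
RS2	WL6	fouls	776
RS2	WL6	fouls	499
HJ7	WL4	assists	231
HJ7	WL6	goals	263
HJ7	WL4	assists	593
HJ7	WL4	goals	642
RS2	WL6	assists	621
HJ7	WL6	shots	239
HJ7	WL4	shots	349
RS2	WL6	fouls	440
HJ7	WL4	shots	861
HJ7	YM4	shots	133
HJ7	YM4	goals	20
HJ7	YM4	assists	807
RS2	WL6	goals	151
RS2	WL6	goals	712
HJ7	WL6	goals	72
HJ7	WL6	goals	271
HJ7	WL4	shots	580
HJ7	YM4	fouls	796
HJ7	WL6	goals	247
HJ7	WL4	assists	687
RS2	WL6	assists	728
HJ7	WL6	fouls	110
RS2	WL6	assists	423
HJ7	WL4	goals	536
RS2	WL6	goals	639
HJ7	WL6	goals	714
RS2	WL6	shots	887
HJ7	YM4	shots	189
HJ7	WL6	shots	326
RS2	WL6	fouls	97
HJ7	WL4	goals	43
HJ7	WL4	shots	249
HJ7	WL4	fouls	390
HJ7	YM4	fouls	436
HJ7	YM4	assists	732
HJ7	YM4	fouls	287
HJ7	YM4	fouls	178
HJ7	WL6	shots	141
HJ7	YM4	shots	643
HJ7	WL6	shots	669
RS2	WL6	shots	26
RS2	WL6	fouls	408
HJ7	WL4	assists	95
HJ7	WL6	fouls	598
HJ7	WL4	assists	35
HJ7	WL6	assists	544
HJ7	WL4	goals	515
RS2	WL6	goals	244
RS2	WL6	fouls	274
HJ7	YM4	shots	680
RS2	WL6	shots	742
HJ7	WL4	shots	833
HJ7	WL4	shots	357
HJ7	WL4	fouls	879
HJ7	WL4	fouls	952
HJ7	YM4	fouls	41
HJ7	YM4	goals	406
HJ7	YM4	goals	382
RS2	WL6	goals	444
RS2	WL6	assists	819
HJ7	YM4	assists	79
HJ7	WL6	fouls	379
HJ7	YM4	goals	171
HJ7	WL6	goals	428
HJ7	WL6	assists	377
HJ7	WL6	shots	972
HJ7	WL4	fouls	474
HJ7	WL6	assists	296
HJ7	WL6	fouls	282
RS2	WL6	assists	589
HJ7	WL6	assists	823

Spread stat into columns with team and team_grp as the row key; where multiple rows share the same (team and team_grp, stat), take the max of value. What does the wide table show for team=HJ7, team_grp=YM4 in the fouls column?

Rows with team=HJ7, team_grp=YM4 and stat=fouls: value values are 803, 796, 436, 287, 178, 41.
max(803, 796, 436, 287, 178, 41) = 803.

803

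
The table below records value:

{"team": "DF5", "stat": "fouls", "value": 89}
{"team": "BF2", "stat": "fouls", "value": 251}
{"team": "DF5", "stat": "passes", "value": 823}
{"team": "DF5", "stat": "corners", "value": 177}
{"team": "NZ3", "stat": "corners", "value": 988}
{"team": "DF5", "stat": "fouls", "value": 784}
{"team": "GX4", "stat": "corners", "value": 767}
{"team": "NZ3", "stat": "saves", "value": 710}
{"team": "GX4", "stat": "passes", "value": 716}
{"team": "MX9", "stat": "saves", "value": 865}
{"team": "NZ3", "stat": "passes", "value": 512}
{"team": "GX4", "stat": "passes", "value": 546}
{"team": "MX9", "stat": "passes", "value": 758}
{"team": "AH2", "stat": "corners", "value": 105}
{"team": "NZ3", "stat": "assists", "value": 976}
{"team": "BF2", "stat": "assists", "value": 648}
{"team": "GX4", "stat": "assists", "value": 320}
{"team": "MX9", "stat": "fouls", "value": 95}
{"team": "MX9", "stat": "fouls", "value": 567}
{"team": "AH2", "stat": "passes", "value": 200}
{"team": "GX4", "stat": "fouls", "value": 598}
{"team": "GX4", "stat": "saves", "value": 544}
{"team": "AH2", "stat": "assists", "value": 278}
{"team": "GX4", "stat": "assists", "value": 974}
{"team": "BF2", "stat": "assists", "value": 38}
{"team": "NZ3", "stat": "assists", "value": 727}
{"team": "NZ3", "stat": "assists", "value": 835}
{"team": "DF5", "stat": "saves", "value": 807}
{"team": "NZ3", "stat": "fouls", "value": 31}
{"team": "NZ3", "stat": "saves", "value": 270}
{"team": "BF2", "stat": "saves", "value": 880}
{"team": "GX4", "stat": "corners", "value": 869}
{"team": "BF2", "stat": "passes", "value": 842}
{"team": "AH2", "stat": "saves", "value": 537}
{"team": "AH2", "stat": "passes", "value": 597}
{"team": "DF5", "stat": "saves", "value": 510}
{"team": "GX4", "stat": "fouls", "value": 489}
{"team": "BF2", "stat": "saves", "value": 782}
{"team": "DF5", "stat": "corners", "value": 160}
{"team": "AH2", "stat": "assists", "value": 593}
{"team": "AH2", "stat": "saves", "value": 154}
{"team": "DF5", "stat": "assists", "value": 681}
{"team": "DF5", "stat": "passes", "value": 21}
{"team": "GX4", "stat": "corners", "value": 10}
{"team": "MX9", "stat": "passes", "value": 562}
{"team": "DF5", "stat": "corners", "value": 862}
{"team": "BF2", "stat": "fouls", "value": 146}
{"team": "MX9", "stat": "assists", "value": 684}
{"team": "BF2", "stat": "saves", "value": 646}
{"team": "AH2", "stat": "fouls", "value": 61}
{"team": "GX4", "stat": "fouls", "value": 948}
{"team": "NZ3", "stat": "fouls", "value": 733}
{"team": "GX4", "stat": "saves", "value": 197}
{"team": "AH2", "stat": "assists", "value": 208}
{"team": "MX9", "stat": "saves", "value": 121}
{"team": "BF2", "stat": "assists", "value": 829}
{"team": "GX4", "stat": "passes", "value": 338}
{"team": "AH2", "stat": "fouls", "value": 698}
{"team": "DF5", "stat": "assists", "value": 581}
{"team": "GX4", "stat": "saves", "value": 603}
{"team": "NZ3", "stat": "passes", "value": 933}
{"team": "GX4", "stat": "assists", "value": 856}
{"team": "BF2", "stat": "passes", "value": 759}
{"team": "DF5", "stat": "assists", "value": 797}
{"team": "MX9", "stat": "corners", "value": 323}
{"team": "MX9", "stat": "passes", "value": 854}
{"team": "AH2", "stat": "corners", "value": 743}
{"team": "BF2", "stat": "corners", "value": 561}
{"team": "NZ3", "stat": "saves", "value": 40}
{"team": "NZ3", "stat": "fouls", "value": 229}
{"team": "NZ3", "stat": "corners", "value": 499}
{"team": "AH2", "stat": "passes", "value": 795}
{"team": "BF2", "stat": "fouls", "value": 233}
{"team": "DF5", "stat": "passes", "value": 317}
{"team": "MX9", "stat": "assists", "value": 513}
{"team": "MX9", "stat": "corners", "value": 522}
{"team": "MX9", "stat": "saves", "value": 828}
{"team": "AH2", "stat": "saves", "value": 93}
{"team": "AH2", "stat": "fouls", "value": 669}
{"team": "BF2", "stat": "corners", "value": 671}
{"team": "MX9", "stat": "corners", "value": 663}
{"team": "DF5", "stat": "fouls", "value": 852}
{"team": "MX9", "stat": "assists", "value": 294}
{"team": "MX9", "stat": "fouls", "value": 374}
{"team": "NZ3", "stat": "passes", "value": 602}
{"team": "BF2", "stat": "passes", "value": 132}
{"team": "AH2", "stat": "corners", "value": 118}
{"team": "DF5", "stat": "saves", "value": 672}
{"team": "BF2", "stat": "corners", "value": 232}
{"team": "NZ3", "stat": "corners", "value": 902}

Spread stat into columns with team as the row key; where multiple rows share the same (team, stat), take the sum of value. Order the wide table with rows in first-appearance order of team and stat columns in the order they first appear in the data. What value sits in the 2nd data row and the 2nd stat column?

With rows in first-appearance order of team, row 2 is team=BF2. stat columns in first-appearance order: fouls, passes, corners, saves, assists; column 2 is passes.
Long rows with team=BF2, stat=passes: 842 + 759 + 132 = 1733.

1733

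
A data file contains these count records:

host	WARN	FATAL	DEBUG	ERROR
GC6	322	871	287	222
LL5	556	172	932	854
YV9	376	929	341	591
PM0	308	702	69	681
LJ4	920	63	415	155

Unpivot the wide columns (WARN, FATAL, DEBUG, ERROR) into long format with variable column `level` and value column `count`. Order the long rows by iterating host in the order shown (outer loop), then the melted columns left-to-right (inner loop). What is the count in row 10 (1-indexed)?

20 rows total (5 × 4). Row 10: index ⌊(10-1)/4⌋ = 2 into host → YV9; (10-1) mod 4 = 1 into the melted columns → FATAL.
So row 10 is (YV9, FATAL, 929); count = 929.

929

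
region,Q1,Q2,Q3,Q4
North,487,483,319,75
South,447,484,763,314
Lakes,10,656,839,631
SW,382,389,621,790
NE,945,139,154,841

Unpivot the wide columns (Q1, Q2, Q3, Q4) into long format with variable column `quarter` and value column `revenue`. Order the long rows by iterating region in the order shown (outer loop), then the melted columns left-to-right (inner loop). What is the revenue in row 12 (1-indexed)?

631

20 rows total (5 × 4). Row 12: index ⌊(12-1)/4⌋ = 2 into region → Lakes; (12-1) mod 4 = 3 into the melted columns → Q4.
So row 12 is (Lakes, Q4, 631); revenue = 631.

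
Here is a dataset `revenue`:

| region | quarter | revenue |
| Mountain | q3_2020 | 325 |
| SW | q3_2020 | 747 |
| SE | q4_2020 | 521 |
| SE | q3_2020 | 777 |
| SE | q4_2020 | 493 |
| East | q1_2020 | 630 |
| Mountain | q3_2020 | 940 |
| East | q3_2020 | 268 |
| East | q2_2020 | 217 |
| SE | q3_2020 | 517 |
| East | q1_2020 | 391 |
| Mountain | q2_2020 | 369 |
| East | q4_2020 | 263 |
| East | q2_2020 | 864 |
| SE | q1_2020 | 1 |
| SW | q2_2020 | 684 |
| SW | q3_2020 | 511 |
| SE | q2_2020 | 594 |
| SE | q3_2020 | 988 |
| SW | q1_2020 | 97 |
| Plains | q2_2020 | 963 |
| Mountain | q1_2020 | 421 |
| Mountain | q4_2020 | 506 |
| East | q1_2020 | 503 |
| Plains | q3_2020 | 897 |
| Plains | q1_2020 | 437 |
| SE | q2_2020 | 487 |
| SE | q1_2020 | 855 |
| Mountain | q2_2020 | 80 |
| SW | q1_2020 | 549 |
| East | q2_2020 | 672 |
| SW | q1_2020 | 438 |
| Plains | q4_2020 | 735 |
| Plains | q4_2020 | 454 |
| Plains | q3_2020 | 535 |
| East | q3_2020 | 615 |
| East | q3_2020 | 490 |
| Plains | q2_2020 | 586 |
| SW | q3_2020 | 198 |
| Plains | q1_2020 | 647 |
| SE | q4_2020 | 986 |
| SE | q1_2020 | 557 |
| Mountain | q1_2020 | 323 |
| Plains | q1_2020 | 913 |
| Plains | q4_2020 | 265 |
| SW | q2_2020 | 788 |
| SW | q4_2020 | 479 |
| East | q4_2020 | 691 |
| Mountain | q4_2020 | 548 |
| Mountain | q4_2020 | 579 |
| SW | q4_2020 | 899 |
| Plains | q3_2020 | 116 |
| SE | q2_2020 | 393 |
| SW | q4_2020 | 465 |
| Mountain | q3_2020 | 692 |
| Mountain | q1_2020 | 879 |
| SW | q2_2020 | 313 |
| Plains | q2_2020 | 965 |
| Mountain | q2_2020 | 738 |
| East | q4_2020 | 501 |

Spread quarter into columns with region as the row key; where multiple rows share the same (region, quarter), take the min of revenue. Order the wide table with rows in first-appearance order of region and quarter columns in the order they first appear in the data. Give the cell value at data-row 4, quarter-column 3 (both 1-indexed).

With rows in first-appearance order of region, row 4 is region=East. quarter columns in first-appearance order: q3_2020, q4_2020, q1_2020, q2_2020; column 3 is q1_2020.
Long rows with region=East, quarter=q1_2020: min(630, 391, 503) = 391.

391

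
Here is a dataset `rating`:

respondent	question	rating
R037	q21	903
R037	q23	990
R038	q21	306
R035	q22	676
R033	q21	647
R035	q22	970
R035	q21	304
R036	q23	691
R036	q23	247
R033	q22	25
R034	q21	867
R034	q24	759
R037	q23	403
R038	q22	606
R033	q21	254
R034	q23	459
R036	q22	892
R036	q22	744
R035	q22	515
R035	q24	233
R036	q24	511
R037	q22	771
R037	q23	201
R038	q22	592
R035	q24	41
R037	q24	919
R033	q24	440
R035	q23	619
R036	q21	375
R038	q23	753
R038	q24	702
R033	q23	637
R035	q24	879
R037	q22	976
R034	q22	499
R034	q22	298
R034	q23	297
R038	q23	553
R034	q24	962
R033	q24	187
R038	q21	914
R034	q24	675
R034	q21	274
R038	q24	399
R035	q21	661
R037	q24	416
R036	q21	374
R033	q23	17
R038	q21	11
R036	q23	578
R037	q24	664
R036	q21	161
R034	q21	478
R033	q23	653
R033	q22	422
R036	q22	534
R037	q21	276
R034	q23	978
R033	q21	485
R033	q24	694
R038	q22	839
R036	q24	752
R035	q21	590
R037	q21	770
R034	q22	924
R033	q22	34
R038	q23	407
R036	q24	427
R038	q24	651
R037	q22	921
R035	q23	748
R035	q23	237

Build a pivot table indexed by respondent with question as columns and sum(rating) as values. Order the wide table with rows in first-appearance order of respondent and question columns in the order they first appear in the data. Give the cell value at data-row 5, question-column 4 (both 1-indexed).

With rows in first-appearance order of respondent, row 5 is respondent=R036. question columns in first-appearance order: q21, q23, q22, q24; column 4 is q24.
Long rows with respondent=R036, question=q24: 511 + 752 + 427 = 1690.

1690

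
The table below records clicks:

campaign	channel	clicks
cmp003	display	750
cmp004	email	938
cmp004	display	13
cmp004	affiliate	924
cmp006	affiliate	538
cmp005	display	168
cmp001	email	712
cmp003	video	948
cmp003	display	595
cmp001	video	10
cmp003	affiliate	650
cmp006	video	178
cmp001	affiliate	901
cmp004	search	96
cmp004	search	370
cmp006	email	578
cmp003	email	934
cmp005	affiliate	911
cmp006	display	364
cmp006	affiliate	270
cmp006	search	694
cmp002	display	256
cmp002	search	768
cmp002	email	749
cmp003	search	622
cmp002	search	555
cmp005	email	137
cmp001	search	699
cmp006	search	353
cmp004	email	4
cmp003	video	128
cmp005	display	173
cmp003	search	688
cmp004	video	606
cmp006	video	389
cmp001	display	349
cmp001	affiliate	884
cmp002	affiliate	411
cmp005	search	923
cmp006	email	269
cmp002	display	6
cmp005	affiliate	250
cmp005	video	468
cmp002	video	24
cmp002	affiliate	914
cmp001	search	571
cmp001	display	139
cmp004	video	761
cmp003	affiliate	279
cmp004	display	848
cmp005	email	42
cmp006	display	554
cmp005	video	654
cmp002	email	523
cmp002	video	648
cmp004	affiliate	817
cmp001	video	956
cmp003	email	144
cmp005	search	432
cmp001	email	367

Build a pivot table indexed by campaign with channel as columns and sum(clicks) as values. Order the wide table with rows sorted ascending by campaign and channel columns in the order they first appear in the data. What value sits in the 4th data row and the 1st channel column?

861

With rows sorted ascending by campaign, row 4 is campaign=cmp004. channel columns in first-appearance order: display, email, affiliate, video, search; column 1 is display.
Long rows with campaign=cmp004, channel=display: 13 + 848 = 861.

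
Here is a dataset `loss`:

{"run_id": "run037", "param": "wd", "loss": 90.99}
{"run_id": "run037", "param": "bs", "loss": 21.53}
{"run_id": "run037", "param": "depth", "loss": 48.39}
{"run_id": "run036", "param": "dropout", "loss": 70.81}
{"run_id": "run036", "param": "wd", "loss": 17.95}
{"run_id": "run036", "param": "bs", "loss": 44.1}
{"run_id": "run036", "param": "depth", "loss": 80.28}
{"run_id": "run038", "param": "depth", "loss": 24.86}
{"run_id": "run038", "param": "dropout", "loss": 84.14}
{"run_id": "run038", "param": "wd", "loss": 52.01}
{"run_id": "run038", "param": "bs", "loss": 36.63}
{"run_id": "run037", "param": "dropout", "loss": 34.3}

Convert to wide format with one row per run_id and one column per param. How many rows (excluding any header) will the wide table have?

3

3 distinct run_id values → 3 rows.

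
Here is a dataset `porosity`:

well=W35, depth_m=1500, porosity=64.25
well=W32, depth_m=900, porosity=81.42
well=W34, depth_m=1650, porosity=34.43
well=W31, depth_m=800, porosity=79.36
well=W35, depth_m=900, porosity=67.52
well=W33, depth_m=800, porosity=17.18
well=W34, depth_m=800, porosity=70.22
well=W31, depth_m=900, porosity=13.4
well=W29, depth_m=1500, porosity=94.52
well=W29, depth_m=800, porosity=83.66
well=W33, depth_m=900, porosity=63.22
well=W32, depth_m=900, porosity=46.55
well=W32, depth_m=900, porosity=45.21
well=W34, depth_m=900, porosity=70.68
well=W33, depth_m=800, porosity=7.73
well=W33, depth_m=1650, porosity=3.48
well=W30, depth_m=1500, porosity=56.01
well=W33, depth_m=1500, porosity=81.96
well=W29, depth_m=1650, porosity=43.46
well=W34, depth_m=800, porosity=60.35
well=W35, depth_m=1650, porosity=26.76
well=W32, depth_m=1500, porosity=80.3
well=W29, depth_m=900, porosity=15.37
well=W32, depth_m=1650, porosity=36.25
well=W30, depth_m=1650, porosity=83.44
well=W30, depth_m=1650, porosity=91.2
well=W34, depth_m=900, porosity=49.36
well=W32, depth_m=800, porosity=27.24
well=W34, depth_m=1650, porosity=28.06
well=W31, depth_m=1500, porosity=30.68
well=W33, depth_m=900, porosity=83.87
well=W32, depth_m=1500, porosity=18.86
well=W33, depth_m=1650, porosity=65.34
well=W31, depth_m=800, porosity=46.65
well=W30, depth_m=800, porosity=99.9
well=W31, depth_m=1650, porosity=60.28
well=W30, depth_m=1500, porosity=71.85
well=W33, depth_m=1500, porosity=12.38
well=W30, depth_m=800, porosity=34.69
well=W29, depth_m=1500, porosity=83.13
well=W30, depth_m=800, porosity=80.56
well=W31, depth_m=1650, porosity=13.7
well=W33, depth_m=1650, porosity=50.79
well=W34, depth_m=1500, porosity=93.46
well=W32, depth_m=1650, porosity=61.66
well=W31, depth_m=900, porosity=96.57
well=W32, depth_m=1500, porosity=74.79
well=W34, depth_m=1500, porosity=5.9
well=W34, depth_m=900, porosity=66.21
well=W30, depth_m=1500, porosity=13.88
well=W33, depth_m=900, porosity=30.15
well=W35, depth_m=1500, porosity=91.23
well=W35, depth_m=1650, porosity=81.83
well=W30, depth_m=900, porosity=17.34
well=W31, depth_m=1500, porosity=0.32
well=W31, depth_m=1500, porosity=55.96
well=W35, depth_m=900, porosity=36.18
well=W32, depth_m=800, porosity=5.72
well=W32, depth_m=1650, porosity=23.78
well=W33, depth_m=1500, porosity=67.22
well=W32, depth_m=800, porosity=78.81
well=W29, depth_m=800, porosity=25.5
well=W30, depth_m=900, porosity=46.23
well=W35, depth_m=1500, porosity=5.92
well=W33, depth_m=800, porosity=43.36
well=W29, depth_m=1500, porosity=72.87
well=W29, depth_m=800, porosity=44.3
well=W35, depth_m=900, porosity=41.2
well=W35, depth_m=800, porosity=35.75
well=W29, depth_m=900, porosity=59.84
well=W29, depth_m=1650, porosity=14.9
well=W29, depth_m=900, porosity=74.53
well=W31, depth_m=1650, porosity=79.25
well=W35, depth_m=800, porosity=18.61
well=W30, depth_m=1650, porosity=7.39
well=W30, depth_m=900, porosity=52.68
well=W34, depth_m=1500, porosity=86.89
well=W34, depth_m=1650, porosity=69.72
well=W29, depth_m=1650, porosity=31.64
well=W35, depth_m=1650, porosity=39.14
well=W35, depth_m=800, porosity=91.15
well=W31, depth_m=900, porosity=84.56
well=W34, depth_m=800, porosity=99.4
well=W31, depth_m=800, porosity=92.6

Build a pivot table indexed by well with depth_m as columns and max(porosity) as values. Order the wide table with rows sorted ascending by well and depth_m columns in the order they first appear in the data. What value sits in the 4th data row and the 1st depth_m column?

80.3

With rows sorted ascending by well, row 4 is well=W32. depth_m columns in first-appearance order: 1500, 900, 1650, 800; column 1 is 1500.
Long rows with well=W32, depth_m=1500: max(80.3, 18.86, 74.79) = 80.3.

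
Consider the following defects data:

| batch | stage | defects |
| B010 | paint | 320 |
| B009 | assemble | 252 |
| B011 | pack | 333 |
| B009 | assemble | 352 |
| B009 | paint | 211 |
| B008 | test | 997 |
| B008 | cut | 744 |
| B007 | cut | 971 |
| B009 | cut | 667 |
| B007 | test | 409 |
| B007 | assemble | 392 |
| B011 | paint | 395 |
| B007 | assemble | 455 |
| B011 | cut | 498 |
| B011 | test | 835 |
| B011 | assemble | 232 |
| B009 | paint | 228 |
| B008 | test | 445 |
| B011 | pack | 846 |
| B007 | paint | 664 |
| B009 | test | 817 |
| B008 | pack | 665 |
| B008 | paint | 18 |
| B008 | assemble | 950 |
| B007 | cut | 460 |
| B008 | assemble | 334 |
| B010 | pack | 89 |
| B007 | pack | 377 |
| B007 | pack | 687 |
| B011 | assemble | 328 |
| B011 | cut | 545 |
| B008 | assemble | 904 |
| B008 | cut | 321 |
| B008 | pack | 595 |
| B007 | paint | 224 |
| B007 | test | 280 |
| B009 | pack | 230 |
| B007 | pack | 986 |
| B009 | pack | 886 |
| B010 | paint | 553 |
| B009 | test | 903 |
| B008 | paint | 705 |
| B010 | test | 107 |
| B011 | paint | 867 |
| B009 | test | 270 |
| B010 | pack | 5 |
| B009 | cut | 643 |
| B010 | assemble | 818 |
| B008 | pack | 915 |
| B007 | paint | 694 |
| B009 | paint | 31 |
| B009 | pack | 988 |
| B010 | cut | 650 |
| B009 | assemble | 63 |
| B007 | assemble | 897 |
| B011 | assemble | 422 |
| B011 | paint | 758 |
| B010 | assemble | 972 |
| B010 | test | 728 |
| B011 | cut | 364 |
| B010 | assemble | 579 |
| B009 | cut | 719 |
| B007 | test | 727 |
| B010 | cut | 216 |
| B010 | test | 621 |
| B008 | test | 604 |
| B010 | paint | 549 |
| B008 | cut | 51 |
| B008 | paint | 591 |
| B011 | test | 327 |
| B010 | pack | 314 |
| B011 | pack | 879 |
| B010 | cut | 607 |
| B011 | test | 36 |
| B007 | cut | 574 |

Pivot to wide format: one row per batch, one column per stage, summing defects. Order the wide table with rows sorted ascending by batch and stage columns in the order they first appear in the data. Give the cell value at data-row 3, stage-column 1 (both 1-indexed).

With rows sorted ascending by batch, row 3 is batch=B009. stage columns in first-appearance order: paint, assemble, pack, test, cut; column 1 is paint.
Long rows with batch=B009, stage=paint: 211 + 228 + 31 = 470.

470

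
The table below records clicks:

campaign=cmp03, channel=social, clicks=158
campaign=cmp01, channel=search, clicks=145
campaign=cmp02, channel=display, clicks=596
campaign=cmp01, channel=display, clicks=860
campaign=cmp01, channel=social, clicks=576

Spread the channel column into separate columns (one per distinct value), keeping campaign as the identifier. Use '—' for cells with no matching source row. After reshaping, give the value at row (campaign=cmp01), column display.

The long row with campaign=cmp01, channel=display has clicks=860.

860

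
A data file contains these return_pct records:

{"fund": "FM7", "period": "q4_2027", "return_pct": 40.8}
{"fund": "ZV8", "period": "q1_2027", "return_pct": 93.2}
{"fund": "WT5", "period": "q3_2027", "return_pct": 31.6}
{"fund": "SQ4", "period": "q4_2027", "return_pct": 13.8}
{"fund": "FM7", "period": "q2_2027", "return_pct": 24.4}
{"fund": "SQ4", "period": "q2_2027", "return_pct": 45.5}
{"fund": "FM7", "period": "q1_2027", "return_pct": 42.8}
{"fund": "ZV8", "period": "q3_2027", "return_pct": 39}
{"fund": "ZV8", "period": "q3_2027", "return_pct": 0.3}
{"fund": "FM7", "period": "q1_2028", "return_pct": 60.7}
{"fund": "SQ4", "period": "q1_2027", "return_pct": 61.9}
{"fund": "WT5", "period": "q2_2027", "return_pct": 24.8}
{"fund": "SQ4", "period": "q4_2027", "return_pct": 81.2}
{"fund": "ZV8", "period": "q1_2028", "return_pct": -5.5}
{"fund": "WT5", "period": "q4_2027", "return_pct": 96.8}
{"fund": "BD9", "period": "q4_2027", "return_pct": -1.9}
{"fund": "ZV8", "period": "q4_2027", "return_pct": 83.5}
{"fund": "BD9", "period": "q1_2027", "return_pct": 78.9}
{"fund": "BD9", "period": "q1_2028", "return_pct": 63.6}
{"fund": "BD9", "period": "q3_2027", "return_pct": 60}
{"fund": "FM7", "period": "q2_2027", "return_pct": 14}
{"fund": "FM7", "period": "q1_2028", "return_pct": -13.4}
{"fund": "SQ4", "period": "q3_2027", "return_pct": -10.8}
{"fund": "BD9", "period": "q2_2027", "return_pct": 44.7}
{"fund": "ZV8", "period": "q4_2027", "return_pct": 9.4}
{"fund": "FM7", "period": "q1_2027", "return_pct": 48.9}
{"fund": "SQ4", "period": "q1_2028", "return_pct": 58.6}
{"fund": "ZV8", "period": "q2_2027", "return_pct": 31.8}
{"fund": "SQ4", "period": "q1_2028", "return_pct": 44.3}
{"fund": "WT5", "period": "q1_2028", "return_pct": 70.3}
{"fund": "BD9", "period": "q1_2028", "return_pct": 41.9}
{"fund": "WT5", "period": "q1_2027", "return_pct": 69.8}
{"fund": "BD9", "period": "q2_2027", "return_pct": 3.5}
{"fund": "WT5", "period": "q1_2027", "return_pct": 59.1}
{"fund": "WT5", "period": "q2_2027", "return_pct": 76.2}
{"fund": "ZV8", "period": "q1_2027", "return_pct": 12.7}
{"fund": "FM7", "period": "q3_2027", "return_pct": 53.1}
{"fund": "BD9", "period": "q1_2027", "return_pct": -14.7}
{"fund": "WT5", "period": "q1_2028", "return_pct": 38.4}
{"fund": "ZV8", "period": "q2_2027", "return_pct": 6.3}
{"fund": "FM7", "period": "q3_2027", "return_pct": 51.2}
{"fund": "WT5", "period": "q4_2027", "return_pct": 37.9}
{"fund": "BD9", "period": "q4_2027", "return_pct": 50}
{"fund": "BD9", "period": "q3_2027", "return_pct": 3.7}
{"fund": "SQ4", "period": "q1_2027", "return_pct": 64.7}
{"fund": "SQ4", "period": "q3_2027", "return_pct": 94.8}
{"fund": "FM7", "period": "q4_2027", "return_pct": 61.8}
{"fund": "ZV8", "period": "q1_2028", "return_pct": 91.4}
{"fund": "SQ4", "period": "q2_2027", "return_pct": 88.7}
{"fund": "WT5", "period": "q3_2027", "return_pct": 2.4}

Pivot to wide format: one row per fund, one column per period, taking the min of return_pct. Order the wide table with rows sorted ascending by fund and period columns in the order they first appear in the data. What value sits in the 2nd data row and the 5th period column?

-13.4

With rows sorted ascending by fund, row 2 is fund=FM7. period columns in first-appearance order: q4_2027, q1_2027, q3_2027, q2_2027, q1_2028; column 5 is q1_2028.
Long rows with fund=FM7, period=q1_2028: min(60.7, -13.4) = -13.4.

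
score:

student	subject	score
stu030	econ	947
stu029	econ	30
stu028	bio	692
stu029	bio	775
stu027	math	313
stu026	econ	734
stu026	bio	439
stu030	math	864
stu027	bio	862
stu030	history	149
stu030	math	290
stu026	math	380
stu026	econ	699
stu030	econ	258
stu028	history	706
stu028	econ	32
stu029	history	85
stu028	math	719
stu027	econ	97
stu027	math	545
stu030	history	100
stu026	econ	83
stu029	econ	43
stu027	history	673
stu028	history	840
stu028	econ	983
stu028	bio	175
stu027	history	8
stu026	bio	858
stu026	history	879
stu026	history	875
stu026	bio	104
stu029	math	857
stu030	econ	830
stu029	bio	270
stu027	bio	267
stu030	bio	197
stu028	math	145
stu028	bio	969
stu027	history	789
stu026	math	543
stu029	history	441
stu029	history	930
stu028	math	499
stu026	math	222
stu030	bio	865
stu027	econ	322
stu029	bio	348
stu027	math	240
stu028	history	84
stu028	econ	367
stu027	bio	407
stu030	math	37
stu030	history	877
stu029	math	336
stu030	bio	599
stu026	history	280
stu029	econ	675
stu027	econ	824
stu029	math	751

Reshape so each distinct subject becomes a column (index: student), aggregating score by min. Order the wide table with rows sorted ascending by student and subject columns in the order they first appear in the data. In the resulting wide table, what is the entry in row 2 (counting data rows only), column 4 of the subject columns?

8

With rows sorted ascending by student, row 2 is student=stu027. subject columns in first-appearance order: econ, bio, math, history; column 4 is history.
Long rows with student=stu027, subject=history: min(673, 8, 789) = 8.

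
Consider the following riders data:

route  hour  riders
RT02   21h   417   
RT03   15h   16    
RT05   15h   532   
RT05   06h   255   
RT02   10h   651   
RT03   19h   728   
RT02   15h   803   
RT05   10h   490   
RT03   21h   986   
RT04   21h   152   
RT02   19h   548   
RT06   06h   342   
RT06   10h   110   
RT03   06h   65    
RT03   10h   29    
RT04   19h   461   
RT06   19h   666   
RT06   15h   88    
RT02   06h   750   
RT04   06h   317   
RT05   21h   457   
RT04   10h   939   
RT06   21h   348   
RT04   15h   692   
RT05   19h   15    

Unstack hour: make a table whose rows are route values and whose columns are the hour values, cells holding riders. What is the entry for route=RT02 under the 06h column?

750

Wide layout: rows indexed by route, columns are the 5 distinct hour values (21h, 15h, 06h, 10h, 19h).
Cell (route=RT02, hour=06h) draws from the long row where route=RT02 and hour=06h, which has riders=750.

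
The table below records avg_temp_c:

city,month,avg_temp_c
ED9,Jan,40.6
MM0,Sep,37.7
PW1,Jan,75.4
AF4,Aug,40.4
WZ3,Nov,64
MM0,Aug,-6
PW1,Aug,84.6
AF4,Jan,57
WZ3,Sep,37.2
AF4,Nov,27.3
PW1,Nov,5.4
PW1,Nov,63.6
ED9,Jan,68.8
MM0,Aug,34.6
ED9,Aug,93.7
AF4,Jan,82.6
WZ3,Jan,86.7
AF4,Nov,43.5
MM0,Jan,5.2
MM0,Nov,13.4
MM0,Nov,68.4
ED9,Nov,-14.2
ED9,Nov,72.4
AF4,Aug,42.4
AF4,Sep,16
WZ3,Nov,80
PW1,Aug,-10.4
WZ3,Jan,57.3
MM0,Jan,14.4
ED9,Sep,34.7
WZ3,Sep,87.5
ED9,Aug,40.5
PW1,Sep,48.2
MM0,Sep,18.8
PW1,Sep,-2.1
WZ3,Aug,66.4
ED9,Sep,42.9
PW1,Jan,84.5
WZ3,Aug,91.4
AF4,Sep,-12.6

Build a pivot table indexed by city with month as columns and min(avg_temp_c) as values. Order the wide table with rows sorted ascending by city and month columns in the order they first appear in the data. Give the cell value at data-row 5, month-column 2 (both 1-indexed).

With rows sorted ascending by city, row 5 is city=WZ3. month columns in first-appearance order: Jan, Sep, Aug, Nov; column 2 is Sep.
Long rows with city=WZ3, month=Sep: min(37.2, 87.5) = 37.2.

37.2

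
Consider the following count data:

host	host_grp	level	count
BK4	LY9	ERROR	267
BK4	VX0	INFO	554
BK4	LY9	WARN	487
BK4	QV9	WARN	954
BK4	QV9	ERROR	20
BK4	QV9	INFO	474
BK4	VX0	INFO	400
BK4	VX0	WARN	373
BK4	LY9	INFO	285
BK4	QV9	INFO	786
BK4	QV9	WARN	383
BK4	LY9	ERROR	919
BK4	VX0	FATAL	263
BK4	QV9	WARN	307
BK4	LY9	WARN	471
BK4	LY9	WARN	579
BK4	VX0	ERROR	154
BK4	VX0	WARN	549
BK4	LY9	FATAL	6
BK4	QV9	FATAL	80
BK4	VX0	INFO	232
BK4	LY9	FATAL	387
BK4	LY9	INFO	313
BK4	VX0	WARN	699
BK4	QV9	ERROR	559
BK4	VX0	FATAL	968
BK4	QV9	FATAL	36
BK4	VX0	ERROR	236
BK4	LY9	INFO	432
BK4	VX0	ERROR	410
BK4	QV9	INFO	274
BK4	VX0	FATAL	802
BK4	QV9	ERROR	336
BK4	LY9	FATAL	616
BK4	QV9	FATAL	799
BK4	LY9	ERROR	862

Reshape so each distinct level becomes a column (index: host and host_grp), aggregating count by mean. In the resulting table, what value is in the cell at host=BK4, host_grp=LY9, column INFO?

Rows with host=BK4, host_grp=LY9 and level=INFO: count values are 285, 313, 432.
(285 + 313 + 432) / 3 = 343.33.

343.33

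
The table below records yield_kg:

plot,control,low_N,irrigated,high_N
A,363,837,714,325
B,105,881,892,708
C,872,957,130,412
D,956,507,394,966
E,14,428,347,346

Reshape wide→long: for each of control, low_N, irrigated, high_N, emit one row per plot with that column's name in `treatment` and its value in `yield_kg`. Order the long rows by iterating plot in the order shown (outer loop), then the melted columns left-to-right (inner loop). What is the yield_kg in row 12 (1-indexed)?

412

20 rows total (5 × 4). Row 12: index ⌊(12-1)/4⌋ = 2 into plot → C; (12-1) mod 4 = 3 into the melted columns → high_N.
So row 12 is (C, high_N, 412); yield_kg = 412.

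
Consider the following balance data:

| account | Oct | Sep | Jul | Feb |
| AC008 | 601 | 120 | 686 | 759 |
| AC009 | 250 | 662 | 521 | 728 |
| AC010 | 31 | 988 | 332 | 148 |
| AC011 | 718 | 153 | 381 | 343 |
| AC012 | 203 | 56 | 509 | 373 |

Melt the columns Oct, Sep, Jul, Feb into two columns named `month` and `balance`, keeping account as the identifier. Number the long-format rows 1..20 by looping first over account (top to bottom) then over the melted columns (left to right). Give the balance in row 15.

20 rows total (5 × 4). Row 15: index ⌊(15-1)/4⌋ = 3 into account → AC011; (15-1) mod 4 = 2 into the melted columns → Jul.
So row 15 is (AC011, Jul, 381); balance = 381.

381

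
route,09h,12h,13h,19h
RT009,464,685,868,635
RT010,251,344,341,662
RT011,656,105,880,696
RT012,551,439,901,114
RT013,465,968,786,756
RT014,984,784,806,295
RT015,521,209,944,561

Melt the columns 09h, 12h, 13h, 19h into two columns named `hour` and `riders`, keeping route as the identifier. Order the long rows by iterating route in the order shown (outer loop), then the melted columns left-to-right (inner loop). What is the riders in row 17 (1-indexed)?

465

28 rows total (7 × 4). Row 17: index ⌊(17-1)/4⌋ = 4 into route → RT013; (17-1) mod 4 = 0 into the melted columns → 09h.
So row 17 is (RT013, 09h, 465); riders = 465.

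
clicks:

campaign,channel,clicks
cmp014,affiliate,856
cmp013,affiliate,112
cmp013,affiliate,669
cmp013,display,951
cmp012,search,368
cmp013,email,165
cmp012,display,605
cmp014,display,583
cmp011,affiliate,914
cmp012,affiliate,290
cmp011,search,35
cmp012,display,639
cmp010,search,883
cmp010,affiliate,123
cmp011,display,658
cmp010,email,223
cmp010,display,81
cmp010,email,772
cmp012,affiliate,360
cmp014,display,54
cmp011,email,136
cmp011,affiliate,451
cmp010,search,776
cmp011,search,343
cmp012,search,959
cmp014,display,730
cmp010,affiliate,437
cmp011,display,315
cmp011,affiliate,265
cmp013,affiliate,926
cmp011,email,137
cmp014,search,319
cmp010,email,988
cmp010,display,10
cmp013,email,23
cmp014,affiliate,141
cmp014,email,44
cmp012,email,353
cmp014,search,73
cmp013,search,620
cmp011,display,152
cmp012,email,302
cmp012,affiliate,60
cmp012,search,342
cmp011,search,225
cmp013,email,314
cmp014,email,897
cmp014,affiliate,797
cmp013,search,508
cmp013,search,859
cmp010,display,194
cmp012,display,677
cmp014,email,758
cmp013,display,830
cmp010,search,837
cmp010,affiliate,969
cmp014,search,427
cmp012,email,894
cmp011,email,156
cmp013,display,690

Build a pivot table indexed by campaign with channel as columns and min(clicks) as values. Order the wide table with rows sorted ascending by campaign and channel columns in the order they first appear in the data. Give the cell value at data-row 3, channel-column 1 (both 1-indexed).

With rows sorted ascending by campaign, row 3 is campaign=cmp012. channel columns in first-appearance order: affiliate, display, search, email; column 1 is affiliate.
Long rows with campaign=cmp012, channel=affiliate: min(290, 360, 60) = 60.

60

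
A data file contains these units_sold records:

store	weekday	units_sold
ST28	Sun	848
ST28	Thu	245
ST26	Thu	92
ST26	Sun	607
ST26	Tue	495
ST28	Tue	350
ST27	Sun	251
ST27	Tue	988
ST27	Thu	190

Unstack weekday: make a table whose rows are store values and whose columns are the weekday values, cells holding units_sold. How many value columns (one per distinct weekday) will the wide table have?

3

3 distinct weekday values: Sun, Thu, Tue.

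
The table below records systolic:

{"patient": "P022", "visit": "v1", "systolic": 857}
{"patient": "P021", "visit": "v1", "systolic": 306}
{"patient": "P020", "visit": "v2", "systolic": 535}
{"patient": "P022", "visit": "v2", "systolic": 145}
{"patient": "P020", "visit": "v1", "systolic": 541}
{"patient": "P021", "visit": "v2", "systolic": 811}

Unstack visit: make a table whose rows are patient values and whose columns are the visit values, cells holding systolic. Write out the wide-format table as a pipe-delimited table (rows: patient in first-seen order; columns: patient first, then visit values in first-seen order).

Columns: patient plus the 2 distinct visit values (v1, v2).
For example, row P022 column v1 takes systolic=857 from the long row (P022, v1).

| patient | v1 | v2 |
| P022 | 857 | 145 |
| P021 | 306 | 811 |
| P020 | 541 | 535 |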